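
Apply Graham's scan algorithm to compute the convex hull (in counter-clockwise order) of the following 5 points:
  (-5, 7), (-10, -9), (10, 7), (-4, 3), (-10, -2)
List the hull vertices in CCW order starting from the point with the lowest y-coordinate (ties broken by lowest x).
Hull (CCW) = [(-10, -9), (10, 7), (-5, 7), (-10, -2)]

Graham scan procedure:
  1. Find the pivot p₀ = point with lowest y (tie → lowest x): (-10, -9).
  2. Sort the remaining points by polar angle around p₀.
  3. Walk through sorted points, maintaining a stack; pop the top while the last three entries make a non-left turn (cross product ≤ 0).
  4. Final stack is the convex hull in CCW order: (-10, -9), (10, 7), (-5, 7), (-10, -2).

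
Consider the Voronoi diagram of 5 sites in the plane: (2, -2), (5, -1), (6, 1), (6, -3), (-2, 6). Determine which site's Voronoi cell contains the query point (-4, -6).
Nearest site = (2, -2)

The Voronoi cell of site s contains exactly those query points closer to s than to any other site. Compute squared distances from q = (-4, -6) to each site:
  (2 − -4)² + (-2 − -6)² = 52
  (5 − -4)² + (-1 − -6)² = 106
  (6 − -4)² + (-3 − -6)² = 109
  (-2 − -4)² + (6 − -6)² = 148
  (6 − -4)² + (1 − -6)² = 149
Minimum is attained by (2, -2), so q lies in its Voronoi cell.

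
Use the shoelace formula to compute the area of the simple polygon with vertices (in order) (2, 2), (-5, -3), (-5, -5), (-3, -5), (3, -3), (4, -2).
Area = 33

Shoelace formula: Area = (1/2) |Σ_i (x_i · y_{i+1} − x_{i+1} · y_i)| (indices mod n). Compute each cross term:
  (2)(-3) − (-5)(2) = 4
  (-5)(-5) − (-5)(-3) = 10
  (-5)(-5) − (-3)(-5) = 10
  (-3)(-3) − (3)(-5) = 24
  (3)(-2) − (4)(-3) = 6
  (4)(2) − (2)(-2) = 12
Sum = 66, so (signed) Area = 66/2 = 33, |Area| = 33.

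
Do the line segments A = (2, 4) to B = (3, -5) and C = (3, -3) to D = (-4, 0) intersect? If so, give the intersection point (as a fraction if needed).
Yes; intersection at (83/30, -29/10) (t = 23/30 on AB, s = 1/30 on CD)

Parametrize AB as A + t(B − A) = (2 + 1 t, 4 + -9 t) and CD as C + s(D − C) = (3 + -7 s, -3 + 3 s). Solve the linear system for (t, s). Determinant = 60 ≠ 0, so a unique intersection of the containing lines exists. Solution: t = 23/30, s = 1/30 — both in [0, 1], so the segments cross. Intersection point: (83/30, -29/10).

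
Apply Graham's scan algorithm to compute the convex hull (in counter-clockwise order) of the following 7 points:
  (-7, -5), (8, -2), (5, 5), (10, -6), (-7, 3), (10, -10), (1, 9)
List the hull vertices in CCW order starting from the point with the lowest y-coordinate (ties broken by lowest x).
Hull (CCW) = [(10, -10), (10, -6), (5, 5), (1, 9), (-7, 3), (-7, -5)]

Graham scan procedure:
  1. Find the pivot p₀ = point with lowest y (tie → lowest x): (10, -10).
  2. Sort the remaining points by polar angle around p₀.
  3. Walk through sorted points, maintaining a stack; pop the top while the last three entries make a non-left turn (cross product ≤ 0).
  4. Final stack is the convex hull in CCW order: (10, -10), (10, -6), (5, 5), (1, 9), (-7, 3), (-7, -5).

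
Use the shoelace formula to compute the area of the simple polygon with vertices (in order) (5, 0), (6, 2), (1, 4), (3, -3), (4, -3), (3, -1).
Area = 15

Shoelace formula: Area = (1/2) |Σ_i (x_i · y_{i+1} − x_{i+1} · y_i)| (indices mod n). Compute each cross term:
  (5)(2) − (6)(0) = 10
  (6)(4) − (1)(2) = 22
  (1)(-3) − (3)(4) = -15
  (3)(-3) − (4)(-3) = 3
  (4)(-1) − (3)(-3) = 5
  (3)(0) − (5)(-1) = 5
Sum = 30, so (signed) Area = 30/2 = 15, |Area| = 15.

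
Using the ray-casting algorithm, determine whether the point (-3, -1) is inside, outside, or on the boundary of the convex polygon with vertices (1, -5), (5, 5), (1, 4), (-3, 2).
The point (-3, -1) lies strictly outside the polygon

Cast a horizontal ray to the right from the query point and count how many polygon edges it crosses (each edge strictly once or zero times, handled with the usual half-open convention). 
Parity of crossings → even ⇒ outside.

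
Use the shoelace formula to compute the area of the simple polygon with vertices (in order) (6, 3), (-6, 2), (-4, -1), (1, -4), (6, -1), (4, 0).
Area = 50

Shoelace formula: Area = (1/2) |Σ_i (x_i · y_{i+1} − x_{i+1} · y_i)| (indices mod n). Compute each cross term:
  (6)(2) − (-6)(3) = 30
  (-6)(-1) − (-4)(2) = 14
  (-4)(-4) − (1)(-1) = 17
  (1)(-1) − (6)(-4) = 23
  (6)(0) − (4)(-1) = 4
  (4)(3) − (6)(0) = 12
Sum = 100, so (signed) Area = 100/2 = 50, |Area| = 50.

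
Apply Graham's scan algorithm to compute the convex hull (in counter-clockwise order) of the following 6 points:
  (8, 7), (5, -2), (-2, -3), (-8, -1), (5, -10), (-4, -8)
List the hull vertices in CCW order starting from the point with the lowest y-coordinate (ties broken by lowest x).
Hull (CCW) = [(5, -10), (8, 7), (-8, -1), (-4, -8)]

Graham scan procedure:
  1. Find the pivot p₀ = point with lowest y (tie → lowest x): (5, -10).
  2. Sort the remaining points by polar angle around p₀.
  3. Walk through sorted points, maintaining a stack; pop the top while the last three entries make a non-left turn (cross product ≤ 0).
  4. Final stack is the convex hull in CCW order: (5, -10), (8, 7), (-8, -1), (-4, -8).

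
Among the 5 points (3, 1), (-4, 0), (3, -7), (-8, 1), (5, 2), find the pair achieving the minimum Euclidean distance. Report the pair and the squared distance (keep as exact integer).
Pair = ((3, 1), (5, 2)); squared distance = 5

Compute all C(5, 2) = 10 pairwise squared distances (x_i − x_j)² + (y_i − y_j)². The minimum is 5, attained by the pair ((3, 1), (5, 2)).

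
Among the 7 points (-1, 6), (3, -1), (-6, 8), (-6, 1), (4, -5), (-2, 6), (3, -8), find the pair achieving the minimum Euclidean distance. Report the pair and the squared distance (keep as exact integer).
Pair = ((-1, 6), (-2, 6)); squared distance = 1

Compute all C(7, 2) = 21 pairwise squared distances (x_i − x_j)² + (y_i − y_j)². The minimum is 1, attained by the pair ((-1, 6), (-2, 6)).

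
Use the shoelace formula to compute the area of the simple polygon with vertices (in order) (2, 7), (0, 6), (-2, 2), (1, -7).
Area = 57/2

Shoelace formula: Area = (1/2) |Σ_i (x_i · y_{i+1} − x_{i+1} · y_i)| (indices mod n). Compute each cross term:
  (2)(6) − (0)(7) = 12
  (0)(2) − (-2)(6) = 12
  (-2)(-7) − (1)(2) = 12
  (1)(7) − (2)(-7) = 21
Sum = 57, so (signed) Area = 57/2 = 57/2, |Area| = 57/2.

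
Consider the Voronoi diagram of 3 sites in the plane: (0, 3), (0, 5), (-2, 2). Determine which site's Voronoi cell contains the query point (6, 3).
Nearest site = (0, 3)

The Voronoi cell of site s contains exactly those query points closer to s than to any other site. Compute squared distances from q = (6, 3) to each site:
  (0 − 6)² + (3 − 3)² = 36
  (0 − 6)² + (5 − 3)² = 40
  (-2 − 6)² + (2 − 3)² = 65
Minimum is attained by (0, 3), so q lies in its Voronoi cell.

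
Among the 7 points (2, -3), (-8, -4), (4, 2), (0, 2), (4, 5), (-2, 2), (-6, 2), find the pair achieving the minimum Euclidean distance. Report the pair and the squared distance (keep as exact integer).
Pair = ((0, 2), (-2, 2)); squared distance = 4

Compute all C(7, 2) = 21 pairwise squared distances (x_i − x_j)² + (y_i − y_j)². The minimum is 4, attained by the pair ((0, 2), (-2, 2)).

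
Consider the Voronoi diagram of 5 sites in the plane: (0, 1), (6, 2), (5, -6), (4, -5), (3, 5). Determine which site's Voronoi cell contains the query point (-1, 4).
Nearest site = (0, 1)

The Voronoi cell of site s contains exactly those query points closer to s than to any other site. Compute squared distances from q = (-1, 4) to each site:
  (0 − -1)² + (1 − 4)² = 10
  (3 − -1)² + (5 − 4)² = 17
  (6 − -1)² + (2 − 4)² = 53
  (4 − -1)² + (-5 − 4)² = 106
  (5 − -1)² + (-6 − 4)² = 136
Minimum is attained by (0, 1), so q lies in its Voronoi cell.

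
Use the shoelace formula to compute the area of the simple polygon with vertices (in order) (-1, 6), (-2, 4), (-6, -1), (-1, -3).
Area = 21

Shoelace formula: Area = (1/2) |Σ_i (x_i · y_{i+1} − x_{i+1} · y_i)| (indices mod n). Compute each cross term:
  (-1)(4) − (-2)(6) = 8
  (-2)(-1) − (-6)(4) = 26
  (-6)(-3) − (-1)(-1) = 17
  (-1)(6) − (-1)(-3) = -9
Sum = 42, so (signed) Area = 42/2 = 21, |Area| = 21.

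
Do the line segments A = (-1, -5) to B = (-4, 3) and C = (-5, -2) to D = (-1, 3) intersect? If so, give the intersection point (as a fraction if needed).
Yes; intersection at (-143/47, 21/47) (t = 32/47 on AB, s = 23/47 on CD)

Parametrize AB as A + t(B − A) = (-1 + -3 t, -5 + 8 t) and CD as C + s(D − C) = (-5 + 4 s, -2 + 5 s). Solve the linear system for (t, s). Determinant = 47 ≠ 0, so a unique intersection of the containing lines exists. Solution: t = 32/47, s = 23/47 — both in [0, 1], so the segments cross. Intersection point: (-143/47, 21/47).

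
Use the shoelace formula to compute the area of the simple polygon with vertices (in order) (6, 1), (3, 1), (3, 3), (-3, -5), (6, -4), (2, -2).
Area = 55/2

Shoelace formula: Area = (1/2) |Σ_i (x_i · y_{i+1} − x_{i+1} · y_i)| (indices mod n). Compute each cross term:
  (6)(1) − (3)(1) = 3
  (3)(3) − (3)(1) = 6
  (3)(-5) − (-3)(3) = -6
  (-3)(-4) − (6)(-5) = 42
  (6)(-2) − (2)(-4) = -4
  (2)(1) − (6)(-2) = 14
Sum = 55, so (signed) Area = 55/2 = 55/2, |Area| = 55/2.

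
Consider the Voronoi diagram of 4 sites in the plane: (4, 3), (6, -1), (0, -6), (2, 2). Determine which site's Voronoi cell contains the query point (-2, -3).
Nearest site = (0, -6)

The Voronoi cell of site s contains exactly those query points closer to s than to any other site. Compute squared distances from q = (-2, -3) to each site:
  (0 − -2)² + (-6 − -3)² = 13
  (2 − -2)² + (2 − -3)² = 41
  (6 − -2)² + (-1 − -3)² = 68
  (4 − -2)² + (3 − -3)² = 72
Minimum is attained by (0, -6), so q lies in its Voronoi cell.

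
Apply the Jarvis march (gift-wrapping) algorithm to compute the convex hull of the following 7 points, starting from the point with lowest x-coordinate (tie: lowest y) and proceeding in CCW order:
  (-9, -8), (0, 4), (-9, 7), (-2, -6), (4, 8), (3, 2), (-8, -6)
Hull (CCW) = [(-9, -8), (-2, -6), (3, 2), (4, 8), (-9, 7)]

Jarvis march: at each step, from the current hull vertex p, select the next vertex q as the point such that every other point lies strictly to the left of (or on) the directed line p → q. (Equivalently: for every other point r, the cross product (q − p) × (r − p) ≥ 0.)
Starting point (lowest x, tie lowest y): (-9, -8). Wrap until returning to start. Resulting hull: (-9, -8), (-2, -6), (3, 2), (4, 8), (-9, 7).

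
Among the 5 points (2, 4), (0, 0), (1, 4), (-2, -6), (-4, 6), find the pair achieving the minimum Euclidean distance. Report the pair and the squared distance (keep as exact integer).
Pair = ((2, 4), (1, 4)); squared distance = 1

Compute all C(5, 2) = 10 pairwise squared distances (x_i − x_j)² + (y_i − y_j)². The minimum is 1, attained by the pair ((2, 4), (1, 4)).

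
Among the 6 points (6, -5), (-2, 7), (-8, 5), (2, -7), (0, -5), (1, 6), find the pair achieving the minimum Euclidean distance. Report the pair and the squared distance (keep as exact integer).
Pair = ((2, -7), (0, -5)); squared distance = 8

Compute all C(6, 2) = 15 pairwise squared distances (x_i − x_j)² + (y_i − y_j)². The minimum is 8, attained by the pair ((2, -7), (0, -5)).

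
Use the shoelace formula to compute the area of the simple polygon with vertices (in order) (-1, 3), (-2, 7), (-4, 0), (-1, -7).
Area = 45/2

Shoelace formula: Area = (1/2) |Σ_i (x_i · y_{i+1} − x_{i+1} · y_i)| (indices mod n). Compute each cross term:
  (-1)(7) − (-2)(3) = -1
  (-2)(0) − (-4)(7) = 28
  (-4)(-7) − (-1)(0) = 28
  (-1)(3) − (-1)(-7) = -10
Sum = 45, so (signed) Area = 45/2 = 45/2, |Area| = 45/2.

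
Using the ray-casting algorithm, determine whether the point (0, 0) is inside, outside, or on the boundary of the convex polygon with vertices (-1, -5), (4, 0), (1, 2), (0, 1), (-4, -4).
The point (0, 0) lies strictly inside the polygon

Cast a horizontal ray to the right from the query point and count how many polygon edges it crosses (each edge strictly once or zero times, handled with the usual half-open convention). 
Parity of crossings → odd ⇒ inside.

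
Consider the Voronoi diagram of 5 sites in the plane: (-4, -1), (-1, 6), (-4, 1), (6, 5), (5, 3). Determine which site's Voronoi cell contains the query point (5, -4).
Nearest site = (5, 3)

The Voronoi cell of site s contains exactly those query points closer to s than to any other site. Compute squared distances from q = (5, -4) to each site:
  (5 − 5)² + (3 − -4)² = 49
  (6 − 5)² + (5 − -4)² = 82
  (-4 − 5)² + (-1 − -4)² = 90
  (-4 − 5)² + (1 − -4)² = 106
  (-1 − 5)² + (6 − -4)² = 136
Minimum is attained by (5, 3), so q lies in its Voronoi cell.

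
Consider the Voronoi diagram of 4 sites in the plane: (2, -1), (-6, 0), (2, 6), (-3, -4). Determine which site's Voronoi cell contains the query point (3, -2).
Nearest site = (2, -1)

The Voronoi cell of site s contains exactly those query points closer to s than to any other site. Compute squared distances from q = (3, -2) to each site:
  (2 − 3)² + (-1 − -2)² = 2
  (-3 − 3)² + (-4 − -2)² = 40
  (2 − 3)² + (6 − -2)² = 65
  (-6 − 3)² + (0 − -2)² = 85
Minimum is attained by (2, -1), so q lies in its Voronoi cell.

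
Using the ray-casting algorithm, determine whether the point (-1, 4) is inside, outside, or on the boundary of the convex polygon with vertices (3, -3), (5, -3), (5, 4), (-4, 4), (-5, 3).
The point (-1, 4) lies on the polygon boundary

Boundary check: the query satisfies the collinearity and bounding-box conditions for some polygon edge, so it lies exactly on the boundary.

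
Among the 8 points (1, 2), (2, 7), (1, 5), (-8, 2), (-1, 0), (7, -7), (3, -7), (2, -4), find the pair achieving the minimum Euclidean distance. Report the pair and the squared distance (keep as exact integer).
Pair = ((2, 7), (1, 5)); squared distance = 5

Compute all C(8, 2) = 28 pairwise squared distances (x_i − x_j)² + (y_i − y_j)². The minimum is 5, attained by the pair ((2, 7), (1, 5)).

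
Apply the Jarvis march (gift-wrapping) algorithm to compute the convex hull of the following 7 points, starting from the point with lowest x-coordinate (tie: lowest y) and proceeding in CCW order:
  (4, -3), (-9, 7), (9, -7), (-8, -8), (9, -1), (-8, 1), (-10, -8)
Hull (CCW) = [(-10, -8), (-8, -8), (9, -7), (9, -1), (-9, 7)]

Jarvis march: at each step, from the current hull vertex p, select the next vertex q as the point such that every other point lies strictly to the left of (or on) the directed line p → q. (Equivalently: for every other point r, the cross product (q − p) × (r − p) ≥ 0.)
Starting point (lowest x, tie lowest y): (-10, -8). Wrap until returning to start. Resulting hull: (-10, -8), (-8, -8), (9, -7), (9, -1), (-9, 7).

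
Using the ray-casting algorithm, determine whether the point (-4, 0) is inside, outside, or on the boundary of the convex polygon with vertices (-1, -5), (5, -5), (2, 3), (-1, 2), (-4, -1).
The point (-4, 0) lies strictly outside the polygon

Cast a horizontal ray to the right from the query point and count how many polygon edges it crosses (each edge strictly once or zero times, handled with the usual half-open convention). 
Parity of crossings → even ⇒ outside.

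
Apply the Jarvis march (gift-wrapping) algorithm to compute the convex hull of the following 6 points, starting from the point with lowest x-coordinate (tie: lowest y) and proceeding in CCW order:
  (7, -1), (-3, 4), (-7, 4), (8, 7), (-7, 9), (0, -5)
Hull (CCW) = [(-7, 4), (0, -5), (7, -1), (8, 7), (-7, 9)]

Jarvis march: at each step, from the current hull vertex p, select the next vertex q as the point such that every other point lies strictly to the left of (or on) the directed line p → q. (Equivalently: for every other point r, the cross product (q − p) × (r − p) ≥ 0.)
Starting point (lowest x, tie lowest y): (-7, 4). Wrap until returning to start. Resulting hull: (-7, 4), (0, -5), (7, -1), (8, 7), (-7, 9).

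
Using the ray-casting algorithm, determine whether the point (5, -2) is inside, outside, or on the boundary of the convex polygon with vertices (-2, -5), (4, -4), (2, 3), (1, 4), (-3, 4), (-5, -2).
The point (5, -2) lies strictly outside the polygon

Cast a horizontal ray to the right from the query point and count how many polygon edges it crosses (each edge strictly once or zero times, handled with the usual half-open convention). 
Parity of crossings → even ⇒ outside.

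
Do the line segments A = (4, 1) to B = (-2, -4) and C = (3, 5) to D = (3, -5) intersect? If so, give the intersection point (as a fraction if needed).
Yes; intersection at (3, 1/6) (t = 1/6 on AB, s = 29/60 on CD)

Parametrize AB as A + t(B − A) = (4 + -6 t, 1 + -5 t) and CD as C + s(D − C) = (3 + 0 s, 5 + -10 s). Solve the linear system for (t, s). Determinant = -60 ≠ 0, so a unique intersection of the containing lines exists. Solution: t = 1/6, s = 29/60 — both in [0, 1], so the segments cross. Intersection point: (3, 1/6).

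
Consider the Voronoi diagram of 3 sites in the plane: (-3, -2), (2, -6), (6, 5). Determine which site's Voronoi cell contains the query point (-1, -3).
Nearest site = (-3, -2)

The Voronoi cell of site s contains exactly those query points closer to s than to any other site. Compute squared distances from q = (-1, -3) to each site:
  (-3 − -1)² + (-2 − -3)² = 5
  (2 − -1)² + (-6 − -3)² = 18
  (6 − -1)² + (5 − -3)² = 113
Minimum is attained by (-3, -2), so q lies in its Voronoi cell.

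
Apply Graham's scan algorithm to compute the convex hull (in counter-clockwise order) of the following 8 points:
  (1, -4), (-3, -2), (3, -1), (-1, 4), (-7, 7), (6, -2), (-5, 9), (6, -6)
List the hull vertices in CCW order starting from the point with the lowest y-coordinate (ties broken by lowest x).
Hull (CCW) = [(6, -6), (6, -2), (-5, 9), (-7, 7), (-3, -2), (1, -4)]

Graham scan procedure:
  1. Find the pivot p₀ = point with lowest y (tie → lowest x): (6, -6).
  2. Sort the remaining points by polar angle around p₀.
  3. Walk through sorted points, maintaining a stack; pop the top while the last three entries make a non-left turn (cross product ≤ 0).
  4. Final stack is the convex hull in CCW order: (6, -6), (6, -2), (-5, 9), (-7, 7), (-3, -2), (1, -4).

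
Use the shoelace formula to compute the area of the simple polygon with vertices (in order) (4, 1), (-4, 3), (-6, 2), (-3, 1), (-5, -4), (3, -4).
Area = 47

Shoelace formula: Area = (1/2) |Σ_i (x_i · y_{i+1} − x_{i+1} · y_i)| (indices mod n). Compute each cross term:
  (4)(3) − (-4)(1) = 16
  (-4)(2) − (-6)(3) = 10
  (-6)(1) − (-3)(2) = 0
  (-3)(-4) − (-5)(1) = 17
  (-5)(-4) − (3)(-4) = 32
  (3)(1) − (4)(-4) = 19
Sum = 94, so (signed) Area = 94/2 = 47, |Area| = 47.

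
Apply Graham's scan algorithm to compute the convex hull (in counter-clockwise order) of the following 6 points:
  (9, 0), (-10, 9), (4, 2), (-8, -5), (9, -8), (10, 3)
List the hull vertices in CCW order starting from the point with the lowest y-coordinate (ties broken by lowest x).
Hull (CCW) = [(9, -8), (10, 3), (-10, 9), (-8, -5)]

Graham scan procedure:
  1. Find the pivot p₀ = point with lowest y (tie → lowest x): (9, -8).
  2. Sort the remaining points by polar angle around p₀.
  3. Walk through sorted points, maintaining a stack; pop the top while the last three entries make a non-left turn (cross product ≤ 0).
  4. Final stack is the convex hull in CCW order: (9, -8), (10, 3), (-10, 9), (-8, -5).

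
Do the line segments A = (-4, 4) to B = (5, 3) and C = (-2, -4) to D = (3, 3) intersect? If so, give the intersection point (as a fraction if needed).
No (intersection of containing lines falls outside at least one segment)

Parametrize and solve: t = 27/34, s = 35/34. At least one of these is outside [0, 1], so the segments do not intersect.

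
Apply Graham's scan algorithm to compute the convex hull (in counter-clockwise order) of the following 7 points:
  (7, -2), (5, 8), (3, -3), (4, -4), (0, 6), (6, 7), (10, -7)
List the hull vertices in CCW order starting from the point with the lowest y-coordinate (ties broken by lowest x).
Hull (CCW) = [(10, -7), (6, 7), (5, 8), (0, 6), (3, -3), (4, -4)]

Graham scan procedure:
  1. Find the pivot p₀ = point with lowest y (tie → lowest x): (10, -7).
  2. Sort the remaining points by polar angle around p₀.
  3. Walk through sorted points, maintaining a stack; pop the top while the last three entries make a non-left turn (cross product ≤ 0).
  4. Final stack is the convex hull in CCW order: (10, -7), (6, 7), (5, 8), (0, 6), (3, -3), (4, -4).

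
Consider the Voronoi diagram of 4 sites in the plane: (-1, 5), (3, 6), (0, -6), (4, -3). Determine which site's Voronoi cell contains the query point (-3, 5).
Nearest site = (-1, 5)

The Voronoi cell of site s contains exactly those query points closer to s than to any other site. Compute squared distances from q = (-3, 5) to each site:
  (-1 − -3)² + (5 − 5)² = 4
  (3 − -3)² + (6 − 5)² = 37
  (4 − -3)² + (-3 − 5)² = 113
  (0 − -3)² + (-6 − 5)² = 130
Minimum is attained by (-1, 5), so q lies in its Voronoi cell.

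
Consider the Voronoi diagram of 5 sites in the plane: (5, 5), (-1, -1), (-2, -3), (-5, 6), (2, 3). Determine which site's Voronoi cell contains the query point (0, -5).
Nearest site = (-2, -3)

The Voronoi cell of site s contains exactly those query points closer to s than to any other site. Compute squared distances from q = (0, -5) to each site:
  (-2 − 0)² + (-3 − -5)² = 8
  (-1 − 0)² + (-1 − -5)² = 17
  (2 − 0)² + (3 − -5)² = 68
  (5 − 0)² + (5 − -5)² = 125
  (-5 − 0)² + (6 − -5)² = 146
Minimum is attained by (-2, -3), so q lies in its Voronoi cell.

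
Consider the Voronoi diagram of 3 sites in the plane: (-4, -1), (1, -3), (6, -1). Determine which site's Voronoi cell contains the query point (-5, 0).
Nearest site = (-4, -1)

The Voronoi cell of site s contains exactly those query points closer to s than to any other site. Compute squared distances from q = (-5, 0) to each site:
  (-4 − -5)² + (-1 − 0)² = 2
  (1 − -5)² + (-3 − 0)² = 45
  (6 − -5)² + (-1 − 0)² = 122
Minimum is attained by (-4, -1), so q lies in its Voronoi cell.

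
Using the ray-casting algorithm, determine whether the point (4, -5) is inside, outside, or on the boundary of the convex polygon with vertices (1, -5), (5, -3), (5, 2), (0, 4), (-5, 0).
The point (4, -5) lies strictly outside the polygon

Cast a horizontal ray to the right from the query point and count how many polygon edges it crosses (each edge strictly once or zero times, handled with the usual half-open convention). 
Parity of crossings → even ⇒ outside.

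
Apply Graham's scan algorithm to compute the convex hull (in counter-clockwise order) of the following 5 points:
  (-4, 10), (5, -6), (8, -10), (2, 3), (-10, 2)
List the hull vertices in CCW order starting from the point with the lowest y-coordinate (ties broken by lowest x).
Hull (CCW) = [(8, -10), (2, 3), (-4, 10), (-10, 2)]

Graham scan procedure:
  1. Find the pivot p₀ = point with lowest y (tie → lowest x): (8, -10).
  2. Sort the remaining points by polar angle around p₀.
  3. Walk through sorted points, maintaining a stack; pop the top while the last three entries make a non-left turn (cross product ≤ 0).
  4. Final stack is the convex hull in CCW order: (8, -10), (2, 3), (-4, 10), (-10, 2).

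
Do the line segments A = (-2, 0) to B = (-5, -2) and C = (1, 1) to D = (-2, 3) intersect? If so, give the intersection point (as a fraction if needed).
No (intersection of containing lines falls outside at least one segment)

Parametrize and solve: t = -3/4, s = 1/4. At least one of these is outside [0, 1], so the segments do not intersect.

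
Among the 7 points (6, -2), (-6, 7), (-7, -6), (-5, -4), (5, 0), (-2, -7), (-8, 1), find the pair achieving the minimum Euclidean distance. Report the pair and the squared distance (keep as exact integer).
Pair = ((6, -2), (5, 0)); squared distance = 5

Compute all C(7, 2) = 21 pairwise squared distances (x_i − x_j)² + (y_i − y_j)². The minimum is 5, attained by the pair ((6, -2), (5, 0)).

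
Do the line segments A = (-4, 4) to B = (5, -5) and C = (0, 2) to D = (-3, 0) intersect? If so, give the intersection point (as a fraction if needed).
Yes; intersection at (-6/5, 6/5) (t = 14/45 on AB, s = 2/5 on CD)

Parametrize AB as A + t(B − A) = (-4 + 9 t, 4 + -9 t) and CD as C + s(D − C) = (0 + -3 s, 2 + -2 s). Solve the linear system for (t, s). Determinant = 45 ≠ 0, so a unique intersection of the containing lines exists. Solution: t = 14/45, s = 2/5 — both in [0, 1], so the segments cross. Intersection point: (-6/5, 6/5).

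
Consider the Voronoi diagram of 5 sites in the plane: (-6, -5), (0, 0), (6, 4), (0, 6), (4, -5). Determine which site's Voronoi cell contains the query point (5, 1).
Nearest site = (6, 4)

The Voronoi cell of site s contains exactly those query points closer to s than to any other site. Compute squared distances from q = (5, 1) to each site:
  (6 − 5)² + (4 − 1)² = 10
  (0 − 5)² + (0 − 1)² = 26
  (4 − 5)² + (-5 − 1)² = 37
  (0 − 5)² + (6 − 1)² = 50
  (-6 − 5)² + (-5 − 1)² = 157
Minimum is attained by (6, 4), so q lies in its Voronoi cell.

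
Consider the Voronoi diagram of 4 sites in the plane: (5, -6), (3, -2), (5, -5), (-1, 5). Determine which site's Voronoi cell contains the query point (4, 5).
Nearest site = (-1, 5)

The Voronoi cell of site s contains exactly those query points closer to s than to any other site. Compute squared distances from q = (4, 5) to each site:
  (-1 − 4)² + (5 − 5)² = 25
  (3 − 4)² + (-2 − 5)² = 50
  (5 − 4)² + (-5 − 5)² = 101
  (5 − 4)² + (-6 − 5)² = 122
Minimum is attained by (-1, 5), so q lies in its Voronoi cell.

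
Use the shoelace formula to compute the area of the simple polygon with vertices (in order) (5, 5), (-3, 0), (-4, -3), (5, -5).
Area = 109/2

Shoelace formula: Area = (1/2) |Σ_i (x_i · y_{i+1} − x_{i+1} · y_i)| (indices mod n). Compute each cross term:
  (5)(0) − (-3)(5) = 15
  (-3)(-3) − (-4)(0) = 9
  (-4)(-5) − (5)(-3) = 35
  (5)(5) − (5)(-5) = 50
Sum = 109, so (signed) Area = 109/2 = 109/2, |Area| = 109/2.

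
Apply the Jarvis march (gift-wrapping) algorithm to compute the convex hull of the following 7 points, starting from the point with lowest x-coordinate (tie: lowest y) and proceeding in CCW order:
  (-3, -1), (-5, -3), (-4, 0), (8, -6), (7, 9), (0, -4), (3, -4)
Hull (CCW) = [(-5, -3), (8, -6), (7, 9), (-4, 0)]

Jarvis march: at each step, from the current hull vertex p, select the next vertex q as the point such that every other point lies strictly to the left of (or on) the directed line p → q. (Equivalently: for every other point r, the cross product (q − p) × (r − p) ≥ 0.)
Starting point (lowest x, tie lowest y): (-5, -3). Wrap until returning to start. Resulting hull: (-5, -3), (8, -6), (7, 9), (-4, 0).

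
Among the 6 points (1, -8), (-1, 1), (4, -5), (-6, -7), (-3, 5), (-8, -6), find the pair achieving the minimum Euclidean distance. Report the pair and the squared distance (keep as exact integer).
Pair = ((-6, -7), (-8, -6)); squared distance = 5

Compute all C(6, 2) = 15 pairwise squared distances (x_i − x_j)² + (y_i − y_j)². The minimum is 5, attained by the pair ((-6, -7), (-8, -6)).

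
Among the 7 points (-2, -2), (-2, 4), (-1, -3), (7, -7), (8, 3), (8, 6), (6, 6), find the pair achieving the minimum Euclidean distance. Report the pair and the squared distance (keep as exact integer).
Pair = ((-2, -2), (-1, -3)); squared distance = 2

Compute all C(7, 2) = 21 pairwise squared distances (x_i − x_j)² + (y_i − y_j)². The minimum is 2, attained by the pair ((-2, -2), (-1, -3)).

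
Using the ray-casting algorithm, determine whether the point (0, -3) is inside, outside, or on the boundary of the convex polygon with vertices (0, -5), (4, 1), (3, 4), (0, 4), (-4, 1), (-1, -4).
The point (0, -3) lies strictly inside the polygon

Cast a horizontal ray to the right from the query point and count how many polygon edges it crosses (each edge strictly once or zero times, handled with the usual half-open convention). 
Parity of crossings → odd ⇒ inside.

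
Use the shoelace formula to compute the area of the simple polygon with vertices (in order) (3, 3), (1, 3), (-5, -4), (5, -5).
Area = 46

Shoelace formula: Area = (1/2) |Σ_i (x_i · y_{i+1} − x_{i+1} · y_i)| (indices mod n). Compute each cross term:
  (3)(3) − (1)(3) = 6
  (1)(-4) − (-5)(3) = 11
  (-5)(-5) − (5)(-4) = 45
  (5)(3) − (3)(-5) = 30
Sum = 92, so (signed) Area = 92/2 = 46, |Area| = 46.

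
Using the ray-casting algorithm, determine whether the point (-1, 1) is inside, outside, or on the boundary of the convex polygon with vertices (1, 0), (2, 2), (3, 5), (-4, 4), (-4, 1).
The point (-1, 1) lies strictly inside the polygon

Cast a horizontal ray to the right from the query point and count how many polygon edges it crosses (each edge strictly once or zero times, handled with the usual half-open convention). 
Parity of crossings → odd ⇒ inside.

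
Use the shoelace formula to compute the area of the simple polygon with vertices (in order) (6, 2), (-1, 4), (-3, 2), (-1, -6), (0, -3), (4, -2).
Area = 91/2

Shoelace formula: Area = (1/2) |Σ_i (x_i · y_{i+1} − x_{i+1} · y_i)| (indices mod n). Compute each cross term:
  (6)(4) − (-1)(2) = 26
  (-1)(2) − (-3)(4) = 10
  (-3)(-6) − (-1)(2) = 20
  (-1)(-3) − (0)(-6) = 3
  (0)(-2) − (4)(-3) = 12
  (4)(2) − (6)(-2) = 20
Sum = 91, so (signed) Area = 91/2 = 91/2, |Area| = 91/2.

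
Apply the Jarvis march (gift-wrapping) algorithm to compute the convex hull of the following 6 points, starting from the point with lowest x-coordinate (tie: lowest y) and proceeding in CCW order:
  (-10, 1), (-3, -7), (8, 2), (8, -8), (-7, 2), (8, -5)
Hull (CCW) = [(-10, 1), (-3, -7), (8, -8), (8, 2), (-7, 2)]

Jarvis march: at each step, from the current hull vertex p, select the next vertex q as the point such that every other point lies strictly to the left of (or on) the directed line p → q. (Equivalently: for every other point r, the cross product (q − p) × (r − p) ≥ 0.)
Starting point (lowest x, tie lowest y): (-10, 1). Wrap until returning to start. Resulting hull: (-10, 1), (-3, -7), (8, -8), (8, 2), (-7, 2).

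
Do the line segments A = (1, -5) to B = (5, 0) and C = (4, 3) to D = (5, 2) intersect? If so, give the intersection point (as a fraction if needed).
No (intersection of containing lines falls outside at least one segment)

Parametrize and solve: t = 11/9, s = 17/9. At least one of these is outside [0, 1], so the segments do not intersect.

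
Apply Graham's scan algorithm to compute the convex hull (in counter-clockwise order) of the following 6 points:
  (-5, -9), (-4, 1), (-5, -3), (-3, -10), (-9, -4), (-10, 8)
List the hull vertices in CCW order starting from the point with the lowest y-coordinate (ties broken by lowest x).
Hull (CCW) = [(-3, -10), (-4, 1), (-10, 8), (-9, -4), (-5, -9)]

Graham scan procedure:
  1. Find the pivot p₀ = point with lowest y (tie → lowest x): (-3, -10).
  2. Sort the remaining points by polar angle around p₀.
  3. Walk through sorted points, maintaining a stack; pop the top while the last three entries make a non-left turn (cross product ≤ 0).
  4. Final stack is the convex hull in CCW order: (-3, -10), (-4, 1), (-10, 8), (-9, -4), (-5, -9).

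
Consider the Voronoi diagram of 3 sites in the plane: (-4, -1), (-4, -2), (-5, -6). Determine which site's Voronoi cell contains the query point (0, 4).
Nearest site = (-4, -1)

The Voronoi cell of site s contains exactly those query points closer to s than to any other site. Compute squared distances from q = (0, 4) to each site:
  (-4 − 0)² + (-1 − 4)² = 41
  (-4 − 0)² + (-2 − 4)² = 52
  (-5 − 0)² + (-6 − 4)² = 125
Minimum is attained by (-4, -1), so q lies in its Voronoi cell.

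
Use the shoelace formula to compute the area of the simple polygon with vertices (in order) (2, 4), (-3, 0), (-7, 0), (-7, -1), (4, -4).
Area = 75/2

Shoelace formula: Area = (1/2) |Σ_i (x_i · y_{i+1} − x_{i+1} · y_i)| (indices mod n). Compute each cross term:
  (2)(0) − (-3)(4) = 12
  (-3)(0) − (-7)(0) = 0
  (-7)(-1) − (-7)(0) = 7
  (-7)(-4) − (4)(-1) = 32
  (4)(4) − (2)(-4) = 24
Sum = 75, so (signed) Area = 75/2 = 75/2, |Area| = 75/2.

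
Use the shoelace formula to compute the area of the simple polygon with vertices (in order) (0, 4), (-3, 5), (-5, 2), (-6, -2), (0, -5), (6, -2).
Area = 137/2

Shoelace formula: Area = (1/2) |Σ_i (x_i · y_{i+1} − x_{i+1} · y_i)| (indices mod n). Compute each cross term:
  (0)(5) − (-3)(4) = 12
  (-3)(2) − (-5)(5) = 19
  (-5)(-2) − (-6)(2) = 22
  (-6)(-5) − (0)(-2) = 30
  (0)(-2) − (6)(-5) = 30
  (6)(4) − (0)(-2) = 24
Sum = 137, so (signed) Area = 137/2 = 137/2, |Area| = 137/2.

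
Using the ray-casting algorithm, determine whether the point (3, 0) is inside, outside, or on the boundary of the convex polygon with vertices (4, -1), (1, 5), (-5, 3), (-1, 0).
The point (3, 0) lies strictly inside the polygon

Cast a horizontal ray to the right from the query point and count how many polygon edges it crosses (each edge strictly once or zero times, handled with the usual half-open convention). 
Parity of crossings → odd ⇒ inside.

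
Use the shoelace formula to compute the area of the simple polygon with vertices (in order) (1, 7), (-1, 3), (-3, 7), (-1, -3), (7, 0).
Area = 49

Shoelace formula: Area = (1/2) |Σ_i (x_i · y_{i+1} − x_{i+1} · y_i)| (indices mod n). Compute each cross term:
  (1)(3) − (-1)(7) = 10
  (-1)(7) − (-3)(3) = 2
  (-3)(-3) − (-1)(7) = 16
  (-1)(0) − (7)(-3) = 21
  (7)(7) − (1)(0) = 49
Sum = 98, so (signed) Area = 98/2 = 49, |Area| = 49.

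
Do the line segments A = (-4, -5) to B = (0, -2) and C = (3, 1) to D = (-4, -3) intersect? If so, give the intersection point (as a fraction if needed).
No (intersection of containing lines falls outside at least one segment)

Parametrize and solve: t = 14/5, s = -3/5. At least one of these is outside [0, 1], so the segments do not intersect.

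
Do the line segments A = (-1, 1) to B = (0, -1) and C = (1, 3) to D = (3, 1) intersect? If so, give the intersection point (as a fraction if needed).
No (intersection of containing lines falls outside at least one segment)

Parametrize and solve: t = -4, s = -3. At least one of these is outside [0, 1], so the segments do not intersect.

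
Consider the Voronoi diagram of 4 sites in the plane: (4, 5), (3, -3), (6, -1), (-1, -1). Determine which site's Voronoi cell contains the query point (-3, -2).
Nearest site = (-1, -1)

The Voronoi cell of site s contains exactly those query points closer to s than to any other site. Compute squared distances from q = (-3, -2) to each site:
  (-1 − -3)² + (-1 − -2)² = 5
  (3 − -3)² + (-3 − -2)² = 37
  (6 − -3)² + (-1 − -2)² = 82
  (4 − -3)² + (5 − -2)² = 98
Minimum is attained by (-1, -1), so q lies in its Voronoi cell.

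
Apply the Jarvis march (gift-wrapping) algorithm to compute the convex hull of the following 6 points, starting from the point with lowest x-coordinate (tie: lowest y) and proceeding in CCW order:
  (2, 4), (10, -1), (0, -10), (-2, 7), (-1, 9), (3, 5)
Hull (CCW) = [(-2, 7), (0, -10), (10, -1), (-1, 9)]

Jarvis march: at each step, from the current hull vertex p, select the next vertex q as the point such that every other point lies strictly to the left of (or on) the directed line p → q. (Equivalently: for every other point r, the cross product (q − p) × (r − p) ≥ 0.)
Starting point (lowest x, tie lowest y): (-2, 7). Wrap until returning to start. Resulting hull: (-2, 7), (0, -10), (10, -1), (-1, 9).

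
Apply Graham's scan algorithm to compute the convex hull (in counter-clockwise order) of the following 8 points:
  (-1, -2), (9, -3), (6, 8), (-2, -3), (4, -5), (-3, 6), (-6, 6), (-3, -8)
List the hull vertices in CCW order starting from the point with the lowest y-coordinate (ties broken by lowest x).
Hull (CCW) = [(-3, -8), (9, -3), (6, 8), (-6, 6)]

Graham scan procedure:
  1. Find the pivot p₀ = point with lowest y (tie → lowest x): (-3, -8).
  2. Sort the remaining points by polar angle around p₀.
  3. Walk through sorted points, maintaining a stack; pop the top while the last three entries make a non-left turn (cross product ≤ 0).
  4. Final stack is the convex hull in CCW order: (-3, -8), (9, -3), (6, 8), (-6, 6).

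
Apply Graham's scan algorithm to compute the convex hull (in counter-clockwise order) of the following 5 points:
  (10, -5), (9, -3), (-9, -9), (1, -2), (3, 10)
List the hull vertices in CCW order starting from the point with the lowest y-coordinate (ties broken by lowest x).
Hull (CCW) = [(-9, -9), (10, -5), (3, 10)]

Graham scan procedure:
  1. Find the pivot p₀ = point with lowest y (tie → lowest x): (-9, -9).
  2. Sort the remaining points by polar angle around p₀.
  3. Walk through sorted points, maintaining a stack; pop the top while the last three entries make a non-left turn (cross product ≤ 0).
  4. Final stack is the convex hull in CCW order: (-9, -9), (10, -5), (3, 10).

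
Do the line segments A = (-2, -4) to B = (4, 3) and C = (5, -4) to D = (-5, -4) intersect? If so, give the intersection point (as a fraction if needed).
Yes; intersection at (-2, -4) (t = 0 on AB, s = 7/10 on CD)

Parametrize AB as A + t(B − A) = (-2 + 6 t, -4 + 7 t) and CD as C + s(D − C) = (5 + -10 s, -4 + 0 s). Solve the linear system for (t, s). Determinant = -70 ≠ 0, so a unique intersection of the containing lines exists. Solution: t = 0, s = 7/10 — both in [0, 1], so the segments cross. Intersection point: (-2, -4).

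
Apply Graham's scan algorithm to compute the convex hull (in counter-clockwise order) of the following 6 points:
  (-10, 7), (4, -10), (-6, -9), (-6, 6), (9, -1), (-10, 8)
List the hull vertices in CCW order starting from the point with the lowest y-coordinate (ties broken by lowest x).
Hull (CCW) = [(4, -10), (9, -1), (-10, 8), (-10, 7), (-6, -9)]

Graham scan procedure:
  1. Find the pivot p₀ = point with lowest y (tie → lowest x): (4, -10).
  2. Sort the remaining points by polar angle around p₀.
  3. Walk through sorted points, maintaining a stack; pop the top while the last three entries make a non-left turn (cross product ≤ 0).
  4. Final stack is the convex hull in CCW order: (4, -10), (9, -1), (-10, 8), (-10, 7), (-6, -9).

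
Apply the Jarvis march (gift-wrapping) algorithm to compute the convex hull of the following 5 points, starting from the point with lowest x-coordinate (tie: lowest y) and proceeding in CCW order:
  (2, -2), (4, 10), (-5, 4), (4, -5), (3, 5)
Hull (CCW) = [(-5, 4), (4, -5), (4, 10)]

Jarvis march: at each step, from the current hull vertex p, select the next vertex q as the point such that every other point lies strictly to the left of (or on) the directed line p → q. (Equivalently: for every other point r, the cross product (q − p) × (r − p) ≥ 0.)
Starting point (lowest x, tie lowest y): (-5, 4). Wrap until returning to start. Resulting hull: (-5, 4), (4, -5), (4, 10).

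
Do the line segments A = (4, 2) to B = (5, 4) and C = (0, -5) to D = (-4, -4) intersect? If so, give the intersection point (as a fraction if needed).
No (intersection of containing lines falls outside at least one segment)

Parametrize and solve: t = -32/9, s = -1/9. At least one of these is outside [0, 1], so the segments do not intersect.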